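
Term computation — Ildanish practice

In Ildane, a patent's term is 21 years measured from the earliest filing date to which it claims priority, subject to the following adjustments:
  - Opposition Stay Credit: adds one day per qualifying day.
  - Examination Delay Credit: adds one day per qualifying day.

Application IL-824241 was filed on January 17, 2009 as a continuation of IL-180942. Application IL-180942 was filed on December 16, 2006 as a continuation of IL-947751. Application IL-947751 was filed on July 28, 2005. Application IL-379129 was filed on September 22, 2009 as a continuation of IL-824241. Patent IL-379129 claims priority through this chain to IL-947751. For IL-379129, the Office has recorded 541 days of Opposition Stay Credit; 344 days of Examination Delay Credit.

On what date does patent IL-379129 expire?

Earliest priority filing: 28 July 2005.
Base term: 28 July 2005 + 21 years → 28 July 2026.
Opposition Stay Credit: +541 days → 20 January 2028.
Examination Delay Credit: +344 days → 29 December 2028.

December 29, 2028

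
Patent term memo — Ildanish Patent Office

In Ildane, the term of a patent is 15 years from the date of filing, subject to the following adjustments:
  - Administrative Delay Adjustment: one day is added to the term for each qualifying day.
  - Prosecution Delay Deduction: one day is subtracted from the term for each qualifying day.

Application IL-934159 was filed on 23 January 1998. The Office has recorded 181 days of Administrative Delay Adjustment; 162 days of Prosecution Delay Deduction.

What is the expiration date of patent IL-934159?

February 11, 2013

Base term: filing date + 15 years → 23 January 2013.
Administrative Delay Adjustment: +181 days → 23 July 2013.
Prosecution Delay Deduction: −162 days → 11 February 2013.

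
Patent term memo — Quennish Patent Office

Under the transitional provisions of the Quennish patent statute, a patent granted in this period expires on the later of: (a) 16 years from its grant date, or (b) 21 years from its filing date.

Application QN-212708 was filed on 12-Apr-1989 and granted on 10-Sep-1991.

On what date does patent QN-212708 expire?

April 12, 2010

(a) grant + 16 years → 10 September 2007.
(b) filing + 21 years → 12 April 2010.
Later of the two: 12 April 2010.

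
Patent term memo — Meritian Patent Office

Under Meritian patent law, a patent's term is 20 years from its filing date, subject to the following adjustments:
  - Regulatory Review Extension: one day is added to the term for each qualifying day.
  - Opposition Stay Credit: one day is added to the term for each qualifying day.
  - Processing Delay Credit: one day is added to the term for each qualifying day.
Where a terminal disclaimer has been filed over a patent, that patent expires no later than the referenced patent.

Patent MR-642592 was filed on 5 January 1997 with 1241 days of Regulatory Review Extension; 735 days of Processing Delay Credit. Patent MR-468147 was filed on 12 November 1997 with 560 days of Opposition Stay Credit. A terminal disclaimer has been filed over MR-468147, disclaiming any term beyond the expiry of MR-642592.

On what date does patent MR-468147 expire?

May 26, 2019

Natural term of MR-468147:
  Base: filing + 20 years → 12 November 2017.
  Opposition Stay Credit: +560 days → 26 May 2019.
Expiry of referenced patent MR-642592:
  Base: filing + 20 years → 5 January 2017.
  Regulatory Review Extension: +1241 days → 30 May 2020.
  Processing Delay Credit: +735 days → 4 June 2022.
Terminal disclaimer: MR-468147 expires on the earlier of 26 May 2019 and 4 June 2022.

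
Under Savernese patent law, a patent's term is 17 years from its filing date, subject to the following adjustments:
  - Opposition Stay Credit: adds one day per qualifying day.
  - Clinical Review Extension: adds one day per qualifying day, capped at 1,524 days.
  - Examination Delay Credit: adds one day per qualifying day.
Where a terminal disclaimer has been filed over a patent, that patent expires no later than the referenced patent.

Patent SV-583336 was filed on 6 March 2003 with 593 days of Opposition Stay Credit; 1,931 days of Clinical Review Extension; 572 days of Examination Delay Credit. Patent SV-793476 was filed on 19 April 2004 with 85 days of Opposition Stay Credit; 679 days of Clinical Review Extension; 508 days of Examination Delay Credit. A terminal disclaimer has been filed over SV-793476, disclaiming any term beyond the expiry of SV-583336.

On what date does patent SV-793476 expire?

October 12, 2024

Natural term of SV-793476:
  Base: filing + 17 years → 19 April 2021.
  Opposition Stay Credit: +85 days → 13 July 2021.
  Clinical Review Extension: 679 days (within the 1524-day cap) → +679 days → 23 May 2023.
  Examination Delay Credit: +508 days → 12 October 2024.
Expiry of referenced patent SV-583336:
  Base: filing + 17 years → 6 March 2020.
  Opposition Stay Credit: +593 days → 20 October 2021.
  Clinical Review Extension: 1931 days claimed exceeds the 1524-day cap, so +1524 days → 22 December 2025.
  Examination Delay Credit: +572 days → 17 July 2027.
Terminal disclaimer: SV-793476 expires on the earlier of 12 October 2024 and 17 July 2027.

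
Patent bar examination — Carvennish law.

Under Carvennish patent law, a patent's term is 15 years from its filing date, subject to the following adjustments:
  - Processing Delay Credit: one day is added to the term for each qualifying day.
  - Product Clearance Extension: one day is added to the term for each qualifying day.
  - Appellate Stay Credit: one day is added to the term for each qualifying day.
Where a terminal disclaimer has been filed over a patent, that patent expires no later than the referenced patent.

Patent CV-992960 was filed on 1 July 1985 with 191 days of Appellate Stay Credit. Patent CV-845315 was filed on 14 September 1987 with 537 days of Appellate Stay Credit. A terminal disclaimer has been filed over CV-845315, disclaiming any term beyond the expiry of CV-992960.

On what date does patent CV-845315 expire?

2001-01-08

Natural term of CV-845315:
  Base: filing + 15 years → 14 September 2002.
  Appellate Stay Credit: +537 days → 4 March 2004.
Expiry of referenced patent CV-992960:
  Base: filing + 15 years → 1 July 2000.
  Appellate Stay Credit: +191 days → 8 January 2001.
Terminal disclaimer: CV-845315 expires on the earlier of 4 March 2004 and 8 January 2001.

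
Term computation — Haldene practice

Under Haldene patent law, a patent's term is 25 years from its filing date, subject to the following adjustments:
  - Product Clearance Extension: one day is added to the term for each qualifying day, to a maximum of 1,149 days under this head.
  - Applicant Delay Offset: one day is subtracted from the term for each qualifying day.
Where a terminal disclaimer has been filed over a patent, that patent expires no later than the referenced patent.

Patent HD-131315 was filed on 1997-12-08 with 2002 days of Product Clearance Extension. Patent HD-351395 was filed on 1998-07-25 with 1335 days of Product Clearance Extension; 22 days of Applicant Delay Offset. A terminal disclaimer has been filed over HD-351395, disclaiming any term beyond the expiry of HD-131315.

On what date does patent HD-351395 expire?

Natural term of HD-351395:
  Base: filing + 25 years → 25 July 2023.
  Product Clearance Extension: 1335 days claimed exceeds the 1149-day cap, so +1149 days → 16 September 2026.
  Applicant Delay Offset: −22 days → 25 August 2026.
Expiry of referenced patent HD-131315:
  Base: filing + 25 years → 8 December 2022.
  Product Clearance Extension: 2002 days claimed exceeds the 1149-day cap, so +1149 days → 30 January 2026.
Terminal disclaimer: HD-351395 expires on the earlier of 25 August 2026 and 30 January 2026.

2026-01-30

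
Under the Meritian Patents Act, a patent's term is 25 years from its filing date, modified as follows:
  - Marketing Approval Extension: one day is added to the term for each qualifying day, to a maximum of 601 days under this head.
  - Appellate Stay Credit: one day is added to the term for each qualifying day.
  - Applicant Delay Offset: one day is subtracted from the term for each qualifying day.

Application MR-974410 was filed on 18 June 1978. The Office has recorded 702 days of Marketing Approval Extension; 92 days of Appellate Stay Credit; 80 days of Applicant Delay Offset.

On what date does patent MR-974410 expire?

Base term: filing date + 25 years → 18 June 2003.
Marketing Approval Extension: 702 days claimed exceeds the 601-day cap, so +601 days → 8 February 2005.
Appellate Stay Credit: +92 days → 11 May 2005.
Applicant Delay Offset: −80 days → 20 February 2005.

February 20, 2005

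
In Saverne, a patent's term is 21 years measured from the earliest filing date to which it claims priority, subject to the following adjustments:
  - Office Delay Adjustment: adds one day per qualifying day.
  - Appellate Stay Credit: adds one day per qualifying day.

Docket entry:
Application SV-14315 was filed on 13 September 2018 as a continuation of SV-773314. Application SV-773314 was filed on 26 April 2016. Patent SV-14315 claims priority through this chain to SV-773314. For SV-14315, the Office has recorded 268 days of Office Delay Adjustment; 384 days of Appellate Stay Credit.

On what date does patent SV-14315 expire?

February 7, 2039

Earliest priority filing: 26 April 2016.
Base term: 26 April 2016 + 21 years → 26 April 2037.
Office Delay Adjustment: +268 days → 19 January 2038.
Appellate Stay Credit: +384 days → 7 February 2039.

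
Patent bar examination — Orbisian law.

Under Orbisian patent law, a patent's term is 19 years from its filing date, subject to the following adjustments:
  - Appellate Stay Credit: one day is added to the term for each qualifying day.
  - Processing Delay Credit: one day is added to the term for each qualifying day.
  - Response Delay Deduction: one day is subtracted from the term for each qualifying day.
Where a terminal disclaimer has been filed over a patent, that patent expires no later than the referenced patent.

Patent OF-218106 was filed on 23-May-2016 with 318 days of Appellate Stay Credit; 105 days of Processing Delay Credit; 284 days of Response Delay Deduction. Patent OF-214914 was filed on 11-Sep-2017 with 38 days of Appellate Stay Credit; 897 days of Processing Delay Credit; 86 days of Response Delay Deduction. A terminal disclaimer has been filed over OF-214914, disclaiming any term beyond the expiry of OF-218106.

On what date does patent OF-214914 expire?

Natural term of OF-214914:
  Base: filing + 19 years → 11 September 2036.
  Appellate Stay Credit: +38 days → 19 October 2036.
  Processing Delay Credit: +897 days → 4 April 2039.
  Response Delay Deduction: −86 days → 8 January 2039.
Expiry of referenced patent OF-218106:
  Base: filing + 19 years → 23 May 2035.
  Appellate Stay Credit: +318 days → 5 April 2036.
  Processing Delay Credit: +105 days → 19 July 2036.
  Response Delay Deduction: −284 days → 9 October 2035.
Terminal disclaimer: OF-214914 expires on the earlier of 8 January 2039 and 9 October 2035.

2035-10-09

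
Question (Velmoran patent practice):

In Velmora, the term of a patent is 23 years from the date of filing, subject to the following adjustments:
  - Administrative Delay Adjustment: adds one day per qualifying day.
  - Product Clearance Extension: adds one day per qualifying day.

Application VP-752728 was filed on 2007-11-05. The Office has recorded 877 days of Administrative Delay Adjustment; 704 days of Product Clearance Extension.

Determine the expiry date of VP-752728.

Base term: filing date + 23 years → 5 November 2030.
Administrative Delay Adjustment: +877 days → 31 March 2033.
Product Clearance Extension: +704 days → 5 March 2035.

March 5, 2035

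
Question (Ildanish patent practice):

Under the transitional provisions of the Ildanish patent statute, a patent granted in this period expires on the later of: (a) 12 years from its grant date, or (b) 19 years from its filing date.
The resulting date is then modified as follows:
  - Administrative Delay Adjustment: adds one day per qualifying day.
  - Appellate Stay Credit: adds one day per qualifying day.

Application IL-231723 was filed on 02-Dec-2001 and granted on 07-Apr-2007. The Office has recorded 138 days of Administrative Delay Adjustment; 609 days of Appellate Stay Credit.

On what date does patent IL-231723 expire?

2022-12-19

(a) grant + 12 years → 7 April 2019.
(b) filing + 19 years → 2 December 2020.
Later of the two: 2 December 2020.
Administrative Delay Adjustment: +138 days → 19 April 2021.
Appellate Stay Credit: +609 days → 19 December 2022.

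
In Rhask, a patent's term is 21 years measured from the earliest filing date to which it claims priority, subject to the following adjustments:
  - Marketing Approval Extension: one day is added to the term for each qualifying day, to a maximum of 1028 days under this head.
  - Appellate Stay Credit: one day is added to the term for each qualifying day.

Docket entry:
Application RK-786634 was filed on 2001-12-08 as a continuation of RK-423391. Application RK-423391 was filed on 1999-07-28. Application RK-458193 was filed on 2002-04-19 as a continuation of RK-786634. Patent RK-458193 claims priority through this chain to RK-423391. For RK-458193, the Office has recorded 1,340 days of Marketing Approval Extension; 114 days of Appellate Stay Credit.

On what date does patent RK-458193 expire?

Earliest priority filing: 28 July 1999.
Base term: 28 July 1999 + 21 years → 28 July 2020.
Marketing Approval Extension: 1340 days claimed exceeds the 1028-day cap, so +1028 days → 22 May 2023.
Appellate Stay Credit: +114 days → 13 September 2023.

September 13, 2023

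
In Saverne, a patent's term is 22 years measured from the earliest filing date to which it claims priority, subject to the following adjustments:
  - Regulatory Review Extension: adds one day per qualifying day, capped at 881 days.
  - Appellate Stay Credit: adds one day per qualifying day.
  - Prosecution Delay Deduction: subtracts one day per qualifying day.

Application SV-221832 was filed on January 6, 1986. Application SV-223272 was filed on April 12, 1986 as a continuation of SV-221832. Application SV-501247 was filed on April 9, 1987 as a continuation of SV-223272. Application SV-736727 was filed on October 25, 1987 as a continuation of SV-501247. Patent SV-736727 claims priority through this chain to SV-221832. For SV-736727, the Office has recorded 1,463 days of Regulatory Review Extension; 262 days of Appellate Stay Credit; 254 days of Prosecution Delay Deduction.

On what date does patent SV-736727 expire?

Earliest priority filing: 6 January 1986.
Base term: 6 January 1986 + 22 years → 6 January 2008.
Regulatory Review Extension: 1463 days claimed exceeds the 881-day cap, so +881 days → 5 June 2010.
Appellate Stay Credit: +262 days → 22 February 2011.
Prosecution Delay Deduction: −254 days → 13 June 2010.

2010-06-13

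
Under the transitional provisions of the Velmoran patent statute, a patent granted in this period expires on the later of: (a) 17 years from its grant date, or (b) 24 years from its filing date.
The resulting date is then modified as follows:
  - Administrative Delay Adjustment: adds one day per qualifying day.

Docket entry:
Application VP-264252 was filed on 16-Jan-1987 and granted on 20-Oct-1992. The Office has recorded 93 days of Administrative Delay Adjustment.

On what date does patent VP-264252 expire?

(a) grant + 17 years → 20 October 2009.
(b) filing + 24 years → 16 January 2011.
Later of the two: 16 January 2011.
Administrative Delay Adjustment: +93 days → 19 April 2011.

April 19, 2011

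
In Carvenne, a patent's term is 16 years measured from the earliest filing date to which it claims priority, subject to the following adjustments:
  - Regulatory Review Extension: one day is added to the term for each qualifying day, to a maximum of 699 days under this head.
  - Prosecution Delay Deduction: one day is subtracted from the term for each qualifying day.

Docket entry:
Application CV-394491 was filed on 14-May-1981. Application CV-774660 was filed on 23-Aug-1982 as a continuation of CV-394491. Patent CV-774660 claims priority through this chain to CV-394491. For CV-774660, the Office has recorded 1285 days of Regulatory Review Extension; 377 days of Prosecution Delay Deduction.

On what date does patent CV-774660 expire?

1998-04-01

Earliest priority filing: 14 May 1981.
Base term: 14 May 1981 + 16 years → 14 May 1997.
Regulatory Review Extension: 1285 days claimed exceeds the 699-day cap, so +699 days → 13 April 1999.
Prosecution Delay Deduction: −377 days → 1 April 1998.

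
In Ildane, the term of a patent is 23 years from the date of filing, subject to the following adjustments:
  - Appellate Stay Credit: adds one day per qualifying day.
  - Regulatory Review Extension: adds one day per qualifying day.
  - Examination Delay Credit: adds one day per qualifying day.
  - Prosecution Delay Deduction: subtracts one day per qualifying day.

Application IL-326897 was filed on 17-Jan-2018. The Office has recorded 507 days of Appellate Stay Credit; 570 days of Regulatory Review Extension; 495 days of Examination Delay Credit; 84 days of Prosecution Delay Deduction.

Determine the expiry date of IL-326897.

2045-02-13

Base term: filing date + 23 years → 17 January 2041.
Appellate Stay Credit: +507 days → 8 June 2042.
Regulatory Review Extension: +570 days → 30 December 2043.
Examination Delay Credit: +495 days → 8 May 2045.
Prosecution Delay Deduction: −84 days → 13 February 2045.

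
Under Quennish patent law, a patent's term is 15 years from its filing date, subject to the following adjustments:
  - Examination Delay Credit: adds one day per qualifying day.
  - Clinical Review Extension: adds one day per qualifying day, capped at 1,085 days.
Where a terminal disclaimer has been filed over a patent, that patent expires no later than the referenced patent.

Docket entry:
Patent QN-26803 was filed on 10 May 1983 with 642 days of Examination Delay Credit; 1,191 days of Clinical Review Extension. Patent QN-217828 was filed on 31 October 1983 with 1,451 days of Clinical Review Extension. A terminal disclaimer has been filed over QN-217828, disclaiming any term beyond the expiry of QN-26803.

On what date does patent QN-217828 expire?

Natural term of QN-217828:
  Base: filing + 15 years → 31 October 1998.
  Clinical Review Extension: 1451 days claimed exceeds the 1085-day cap, so +1085 days → 20 October 2001.
Expiry of referenced patent QN-26803:
  Base: filing + 15 years → 10 May 1998.
  Examination Delay Credit: +642 days → 11 February 2000.
  Clinical Review Extension: 1191 days claimed exceeds the 1085-day cap, so +1085 days → 31 January 2003.
Terminal disclaimer: QN-217828 expires on the earlier of 20 October 2001 and 31 January 2003.

2001-10-20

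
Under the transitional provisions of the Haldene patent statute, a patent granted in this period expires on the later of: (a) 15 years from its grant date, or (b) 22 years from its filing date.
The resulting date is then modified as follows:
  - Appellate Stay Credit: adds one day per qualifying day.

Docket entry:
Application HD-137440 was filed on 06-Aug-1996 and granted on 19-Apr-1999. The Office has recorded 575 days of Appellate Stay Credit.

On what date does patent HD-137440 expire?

(a) grant + 15 years → 19 April 2014.
(b) filing + 22 years → 6 August 2018.
Later of the two: 6 August 2018.
Appellate Stay Credit: +575 days → 3 March 2020.

March 3, 2020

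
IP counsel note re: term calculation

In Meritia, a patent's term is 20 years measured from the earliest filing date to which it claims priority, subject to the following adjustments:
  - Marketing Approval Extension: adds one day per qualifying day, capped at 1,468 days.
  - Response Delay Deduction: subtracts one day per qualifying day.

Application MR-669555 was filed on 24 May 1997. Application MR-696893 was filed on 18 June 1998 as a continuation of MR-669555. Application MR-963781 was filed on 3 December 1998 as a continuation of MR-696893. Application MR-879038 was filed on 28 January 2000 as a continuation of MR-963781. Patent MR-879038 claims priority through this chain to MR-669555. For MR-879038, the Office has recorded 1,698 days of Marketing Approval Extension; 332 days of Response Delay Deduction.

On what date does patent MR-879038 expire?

Earliest priority filing: 24 May 1997.
Base term: 24 May 1997 + 20 years → 24 May 2017.
Marketing Approval Extension: 1698 days claimed exceeds the 1468-day cap, so +1468 days → 31 May 2021.
Response Delay Deduction: −332 days → 3 July 2020.

July 3, 2020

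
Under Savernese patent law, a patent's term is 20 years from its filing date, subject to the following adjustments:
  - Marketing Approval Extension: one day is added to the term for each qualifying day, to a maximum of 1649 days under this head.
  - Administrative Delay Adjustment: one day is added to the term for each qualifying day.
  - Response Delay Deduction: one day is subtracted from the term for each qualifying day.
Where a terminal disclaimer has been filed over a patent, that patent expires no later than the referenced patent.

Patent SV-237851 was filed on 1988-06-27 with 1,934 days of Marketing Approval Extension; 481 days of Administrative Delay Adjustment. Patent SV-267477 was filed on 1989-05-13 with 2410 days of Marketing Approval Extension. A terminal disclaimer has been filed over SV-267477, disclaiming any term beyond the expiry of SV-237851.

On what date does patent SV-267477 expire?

November 17, 2013

Natural term of SV-267477:
  Base: filing + 20 years → 13 May 2009.
  Marketing Approval Extension: 2410 days claimed exceeds the 1649-day cap, so +1649 days → 17 November 2013.
Expiry of referenced patent SV-237851:
  Base: filing + 20 years → 27 June 2008.
  Marketing Approval Extension: 1934 days claimed exceeds the 1649-day cap, so +1649 days → 1 January 2013.
  Administrative Delay Adjustment: +481 days → 27 April 2014.
Terminal disclaimer: SV-267477 expires on the earlier of 17 November 2013 and 27 April 2014.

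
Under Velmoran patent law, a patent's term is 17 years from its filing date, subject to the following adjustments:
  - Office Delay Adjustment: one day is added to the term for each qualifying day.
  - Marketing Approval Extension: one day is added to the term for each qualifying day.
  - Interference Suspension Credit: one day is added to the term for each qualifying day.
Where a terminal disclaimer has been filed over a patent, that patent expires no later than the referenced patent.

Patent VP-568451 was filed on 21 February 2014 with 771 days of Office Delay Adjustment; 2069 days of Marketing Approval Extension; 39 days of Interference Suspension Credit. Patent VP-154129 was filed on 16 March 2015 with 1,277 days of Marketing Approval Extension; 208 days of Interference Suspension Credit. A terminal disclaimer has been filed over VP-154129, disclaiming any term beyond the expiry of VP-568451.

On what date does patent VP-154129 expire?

2036-04-09

Natural term of VP-154129:
  Base: filing + 17 years → 16 March 2032.
  Marketing Approval Extension: +1277 days → 14 September 2035.
  Interference Suspension Credit: +208 days → 9 April 2036.
Expiry of referenced patent VP-568451:
  Base: filing + 17 years → 21 February 2031.
  Office Delay Adjustment: +771 days → 2 April 2033.
  Marketing Approval Extension: +2069 days → 1 December 2038.
  Interference Suspension Credit: +39 days → 9 January 2039.
Terminal disclaimer: VP-154129 expires on the earlier of 9 April 2036 and 9 January 2039.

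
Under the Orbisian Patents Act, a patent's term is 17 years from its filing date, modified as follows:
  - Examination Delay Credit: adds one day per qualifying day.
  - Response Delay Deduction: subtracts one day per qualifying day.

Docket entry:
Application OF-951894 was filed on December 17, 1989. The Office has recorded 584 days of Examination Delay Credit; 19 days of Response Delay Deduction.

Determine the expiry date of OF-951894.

July 4, 2008

Base term: filing date + 17 years → 17 December 2006.
Examination Delay Credit: +584 days → 23 July 2008.
Response Delay Deduction: −19 days → 4 July 2008.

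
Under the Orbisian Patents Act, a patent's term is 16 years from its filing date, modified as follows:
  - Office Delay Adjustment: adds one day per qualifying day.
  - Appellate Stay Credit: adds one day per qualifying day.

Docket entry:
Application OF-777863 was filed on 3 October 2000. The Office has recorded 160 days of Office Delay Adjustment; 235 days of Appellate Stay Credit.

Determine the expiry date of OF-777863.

November 2, 2017

Base term: filing date + 16 years → 3 October 2016.
Office Delay Adjustment: +160 days → 12 March 2017.
Appellate Stay Credit: +235 days → 2 November 2017.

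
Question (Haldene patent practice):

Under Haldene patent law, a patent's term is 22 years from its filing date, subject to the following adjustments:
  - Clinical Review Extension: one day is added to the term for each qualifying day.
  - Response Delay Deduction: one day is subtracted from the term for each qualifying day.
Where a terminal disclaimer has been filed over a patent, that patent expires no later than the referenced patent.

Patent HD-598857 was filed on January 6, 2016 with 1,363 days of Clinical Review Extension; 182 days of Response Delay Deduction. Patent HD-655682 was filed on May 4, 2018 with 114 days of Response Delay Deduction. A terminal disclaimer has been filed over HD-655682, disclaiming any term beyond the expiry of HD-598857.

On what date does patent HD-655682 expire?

January 11, 2040

Natural term of HD-655682:
  Base: filing + 22 years → 4 May 2040.
  Response Delay Deduction: −114 days → 11 January 2040.
Expiry of referenced patent HD-598857:
  Base: filing + 22 years → 6 January 2038.
  Clinical Review Extension: +1363 days → 30 September 2041.
  Response Delay Deduction: −182 days → 1 April 2041.
Terminal disclaimer: HD-655682 expires on the earlier of 11 January 2040 and 1 April 2041.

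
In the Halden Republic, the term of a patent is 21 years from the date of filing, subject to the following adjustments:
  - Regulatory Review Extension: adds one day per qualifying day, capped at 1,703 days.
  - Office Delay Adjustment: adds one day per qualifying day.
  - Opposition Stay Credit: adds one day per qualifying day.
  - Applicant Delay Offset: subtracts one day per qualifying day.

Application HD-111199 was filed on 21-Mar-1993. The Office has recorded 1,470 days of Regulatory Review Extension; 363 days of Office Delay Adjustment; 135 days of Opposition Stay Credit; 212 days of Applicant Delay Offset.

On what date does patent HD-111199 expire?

January 10, 2019

Base term: filing date + 21 years → 21 March 2014.
Regulatory Review Extension: 1470 days (within the 1703-day cap) → +1470 days → 30 March 2018.
Office Delay Adjustment: +363 days → 28 March 2019.
Opposition Stay Credit: +135 days → 10 August 2019.
Applicant Delay Offset: −212 days → 10 January 2019.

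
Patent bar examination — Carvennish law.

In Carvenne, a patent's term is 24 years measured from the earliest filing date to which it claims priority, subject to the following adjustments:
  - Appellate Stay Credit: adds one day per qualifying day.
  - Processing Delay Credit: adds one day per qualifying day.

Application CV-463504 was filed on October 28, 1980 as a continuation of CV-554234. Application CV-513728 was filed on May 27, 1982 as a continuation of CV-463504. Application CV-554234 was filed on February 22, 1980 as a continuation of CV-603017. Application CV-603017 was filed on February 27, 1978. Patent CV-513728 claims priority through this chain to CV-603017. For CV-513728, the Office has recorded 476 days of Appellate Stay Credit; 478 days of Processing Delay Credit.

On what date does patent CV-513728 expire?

Earliest priority filing: 27 February 1978.
Base term: 27 February 1978 + 24 years → 27 February 2002.
Appellate Stay Credit: +476 days → 18 June 2003.
Processing Delay Credit: +478 days → 8 October 2004.

2004-10-08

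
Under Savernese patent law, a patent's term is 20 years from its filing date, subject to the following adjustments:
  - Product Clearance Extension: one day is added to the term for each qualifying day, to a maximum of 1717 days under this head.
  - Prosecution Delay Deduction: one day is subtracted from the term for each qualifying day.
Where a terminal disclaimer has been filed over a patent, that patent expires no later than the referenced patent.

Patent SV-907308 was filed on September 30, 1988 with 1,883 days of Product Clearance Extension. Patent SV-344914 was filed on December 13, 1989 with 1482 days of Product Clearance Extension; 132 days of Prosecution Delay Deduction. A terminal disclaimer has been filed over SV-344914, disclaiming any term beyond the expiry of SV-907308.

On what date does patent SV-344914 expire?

Natural term of SV-344914:
  Base: filing + 20 years → 13 December 2009.
  Product Clearance Extension: 1482 days (within the 1717-day cap) → +1482 days → 3 January 2014.
  Prosecution Delay Deduction: −132 days → 24 August 2013.
Expiry of referenced patent SV-907308:
  Base: filing + 20 years → 30 September 2008.
  Product Clearance Extension: 1883 days claimed exceeds the 1717-day cap, so +1717 days → 13 June 2013.
Terminal disclaimer: SV-344914 expires on the earlier of 24 August 2013 and 13 June 2013.

June 13, 2013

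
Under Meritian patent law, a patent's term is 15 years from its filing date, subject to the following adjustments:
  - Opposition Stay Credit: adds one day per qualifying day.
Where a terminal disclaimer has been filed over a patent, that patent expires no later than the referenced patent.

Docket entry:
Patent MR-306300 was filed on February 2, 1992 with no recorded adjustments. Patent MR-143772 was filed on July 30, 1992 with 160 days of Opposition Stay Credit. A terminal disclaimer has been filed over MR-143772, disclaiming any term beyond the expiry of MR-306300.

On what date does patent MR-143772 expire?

February 2, 2007

Natural term of MR-143772:
  Base: filing + 15 years → 30 July 2007.
  Opposition Stay Credit: +160 days → 6 January 2008.
Expiry of referenced patent MR-306300:
  Base: filing + 15 years → 2 February 2007.
Terminal disclaimer: MR-143772 expires on the earlier of 6 January 2008 and 2 February 2007.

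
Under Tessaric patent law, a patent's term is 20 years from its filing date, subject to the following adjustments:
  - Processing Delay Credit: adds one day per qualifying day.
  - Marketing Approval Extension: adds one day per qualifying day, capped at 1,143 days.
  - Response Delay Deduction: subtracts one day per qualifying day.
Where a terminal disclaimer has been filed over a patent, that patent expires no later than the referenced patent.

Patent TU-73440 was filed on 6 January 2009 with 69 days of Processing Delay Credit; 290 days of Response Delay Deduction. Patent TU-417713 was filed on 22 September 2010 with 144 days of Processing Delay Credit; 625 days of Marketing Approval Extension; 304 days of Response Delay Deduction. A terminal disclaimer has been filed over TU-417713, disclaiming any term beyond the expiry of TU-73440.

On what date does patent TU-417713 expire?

Natural term of TU-417713:
  Base: filing + 20 years → 22 September 2030.
  Processing Delay Credit: +144 days → 13 February 2031.
  Marketing Approval Extension: 625 days (within the 1143-day cap) → +625 days → 30 October 2032.
  Response Delay Deduction: −304 days → 31 December 2031.
Expiry of referenced patent TU-73440:
  Base: filing + 20 years → 6 January 2029.
  Processing Delay Credit: +69 days → 16 March 2029.
  Response Delay Deduction: −290 days → 30 May 2028.
Terminal disclaimer: TU-417713 expires on the earlier of 31 December 2031 and 30 May 2028.

May 30, 2028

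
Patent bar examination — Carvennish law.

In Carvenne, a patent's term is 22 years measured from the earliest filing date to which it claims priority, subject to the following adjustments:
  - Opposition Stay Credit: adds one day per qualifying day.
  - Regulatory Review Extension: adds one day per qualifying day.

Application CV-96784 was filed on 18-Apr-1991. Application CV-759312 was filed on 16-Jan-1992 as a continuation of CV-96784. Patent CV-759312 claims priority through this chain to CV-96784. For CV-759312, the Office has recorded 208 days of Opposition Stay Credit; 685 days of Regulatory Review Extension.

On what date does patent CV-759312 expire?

September 28, 2015

Earliest priority filing: 18 April 1991.
Base term: 18 April 1991 + 22 years → 18 April 2013.
Opposition Stay Credit: +208 days → 12 November 2013.
Regulatory Review Extension: +685 days → 28 September 2015.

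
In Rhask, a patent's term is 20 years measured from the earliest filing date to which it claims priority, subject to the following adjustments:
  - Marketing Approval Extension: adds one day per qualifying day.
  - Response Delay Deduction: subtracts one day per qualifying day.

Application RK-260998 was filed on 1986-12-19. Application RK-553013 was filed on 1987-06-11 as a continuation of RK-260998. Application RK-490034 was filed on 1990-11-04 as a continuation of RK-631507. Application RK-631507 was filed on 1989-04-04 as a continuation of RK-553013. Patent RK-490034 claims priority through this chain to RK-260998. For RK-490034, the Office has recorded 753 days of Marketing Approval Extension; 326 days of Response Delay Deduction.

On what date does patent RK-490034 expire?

2008-02-19

Earliest priority filing: 19 December 1986.
Base term: 19 December 1986 + 20 years → 19 December 2006.
Marketing Approval Extension: +753 days → 10 January 2009.
Response Delay Deduction: −326 days → 19 February 2008.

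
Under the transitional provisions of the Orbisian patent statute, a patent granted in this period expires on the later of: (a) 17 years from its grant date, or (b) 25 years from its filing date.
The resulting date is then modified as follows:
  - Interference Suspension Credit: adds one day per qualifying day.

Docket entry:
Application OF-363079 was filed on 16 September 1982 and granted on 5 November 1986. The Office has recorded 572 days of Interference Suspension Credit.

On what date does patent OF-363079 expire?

2009-04-10

(a) grant + 17 years → 5 November 2003.
(b) filing + 25 years → 16 September 2007.
Later of the two: 16 September 2007.
Interference Suspension Credit: +572 days → 10 April 2009.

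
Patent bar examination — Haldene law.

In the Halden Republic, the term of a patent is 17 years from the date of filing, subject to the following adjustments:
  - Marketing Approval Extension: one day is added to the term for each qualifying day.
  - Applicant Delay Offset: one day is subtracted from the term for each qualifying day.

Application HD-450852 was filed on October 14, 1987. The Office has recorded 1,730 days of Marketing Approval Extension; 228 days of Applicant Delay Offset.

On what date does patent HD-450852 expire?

2008-11-24

Base term: filing date + 17 years → 14 October 2004.
Marketing Approval Extension: +1730 days → 10 July 2009.
Applicant Delay Offset: −228 days → 24 November 2008.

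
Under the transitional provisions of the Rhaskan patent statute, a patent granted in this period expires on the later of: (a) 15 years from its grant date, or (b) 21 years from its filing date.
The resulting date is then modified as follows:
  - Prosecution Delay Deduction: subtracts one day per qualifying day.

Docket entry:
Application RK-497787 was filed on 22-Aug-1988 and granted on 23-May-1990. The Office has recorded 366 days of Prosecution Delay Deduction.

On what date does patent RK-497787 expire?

August 21, 2008

(a) grant + 15 years → 23 May 2005.
(b) filing + 21 years → 22 August 2009.
Later of the two: 22 August 2009.
Prosecution Delay Deduction: −366 days → 21 August 2008.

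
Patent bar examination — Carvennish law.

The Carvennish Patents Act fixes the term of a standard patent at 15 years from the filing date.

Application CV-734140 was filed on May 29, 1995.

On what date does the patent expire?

May 29, 2010

Filing date + 15 years → 29 May 2010.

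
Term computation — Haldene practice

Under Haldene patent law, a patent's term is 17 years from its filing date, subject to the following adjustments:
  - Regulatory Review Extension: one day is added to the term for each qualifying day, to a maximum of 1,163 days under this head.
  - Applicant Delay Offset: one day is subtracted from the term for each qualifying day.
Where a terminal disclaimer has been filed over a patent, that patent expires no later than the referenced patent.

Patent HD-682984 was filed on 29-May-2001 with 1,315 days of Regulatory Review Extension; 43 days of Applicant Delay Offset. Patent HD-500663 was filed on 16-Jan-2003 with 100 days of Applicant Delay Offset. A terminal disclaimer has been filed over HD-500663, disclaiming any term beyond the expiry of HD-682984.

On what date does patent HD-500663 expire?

2019-10-08

Natural term of HD-500663:
  Base: filing + 17 years → 16 January 2020.
  Applicant Delay Offset: −100 days → 8 October 2019.
Expiry of referenced patent HD-682984:
  Base: filing + 17 years → 29 May 2018.
  Regulatory Review Extension: 1315 days claimed exceeds the 1163-day cap, so +1163 days → 4 August 2021.
  Applicant Delay Offset: −43 days → 22 June 2021.
Terminal disclaimer: HD-500663 expires on the earlier of 8 October 2019 and 22 June 2021.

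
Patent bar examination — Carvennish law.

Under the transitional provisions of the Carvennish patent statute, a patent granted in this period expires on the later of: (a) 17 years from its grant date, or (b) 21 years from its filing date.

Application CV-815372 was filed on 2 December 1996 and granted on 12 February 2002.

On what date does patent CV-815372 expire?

(a) grant + 17 years → 12 February 2019.
(b) filing + 21 years → 2 December 2017.
Later of the two: 12 February 2019.

February 12, 2019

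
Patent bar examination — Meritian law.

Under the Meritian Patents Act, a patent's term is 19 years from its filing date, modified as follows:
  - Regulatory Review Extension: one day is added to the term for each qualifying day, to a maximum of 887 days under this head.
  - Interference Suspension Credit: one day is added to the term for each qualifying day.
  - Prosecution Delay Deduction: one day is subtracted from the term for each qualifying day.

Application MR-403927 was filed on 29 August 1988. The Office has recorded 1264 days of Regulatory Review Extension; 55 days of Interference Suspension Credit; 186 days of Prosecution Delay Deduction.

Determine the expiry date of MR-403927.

Base term: filing date + 19 years → 29 August 2007.
Regulatory Review Extension: 1264 days claimed exceeds the 887-day cap, so +887 days → 1 February 2010.
Interference Suspension Credit: +55 days → 28 March 2010.
Prosecution Delay Deduction: −186 days → 23 September 2009.

September 23, 2009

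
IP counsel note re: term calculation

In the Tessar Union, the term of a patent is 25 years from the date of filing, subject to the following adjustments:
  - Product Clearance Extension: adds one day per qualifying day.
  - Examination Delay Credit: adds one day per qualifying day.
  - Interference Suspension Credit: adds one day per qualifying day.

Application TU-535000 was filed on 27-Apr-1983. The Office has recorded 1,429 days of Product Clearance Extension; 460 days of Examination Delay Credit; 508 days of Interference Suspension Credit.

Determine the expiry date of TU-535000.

November 19, 2014

Base term: filing date + 25 years → 27 April 2008.
Product Clearance Extension: +1429 days → 26 March 2012.
Examination Delay Credit: +460 days → 29 June 2013.
Interference Suspension Credit: +508 days → 19 November 2014.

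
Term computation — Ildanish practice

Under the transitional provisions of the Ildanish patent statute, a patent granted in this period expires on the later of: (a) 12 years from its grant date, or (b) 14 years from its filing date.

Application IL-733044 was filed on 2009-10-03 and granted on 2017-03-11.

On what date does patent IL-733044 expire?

2029-03-11

(a) grant + 12 years → 11 March 2029.
(b) filing + 14 years → 3 October 2023.
Later of the two: 11 March 2029.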